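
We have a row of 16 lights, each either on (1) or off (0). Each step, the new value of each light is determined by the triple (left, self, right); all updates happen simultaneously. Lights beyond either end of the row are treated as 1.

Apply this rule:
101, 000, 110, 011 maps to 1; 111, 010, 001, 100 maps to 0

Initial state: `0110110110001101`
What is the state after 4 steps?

1100001110001101

1111111110101111
0000000011011000
0111111011111010
1100001110001101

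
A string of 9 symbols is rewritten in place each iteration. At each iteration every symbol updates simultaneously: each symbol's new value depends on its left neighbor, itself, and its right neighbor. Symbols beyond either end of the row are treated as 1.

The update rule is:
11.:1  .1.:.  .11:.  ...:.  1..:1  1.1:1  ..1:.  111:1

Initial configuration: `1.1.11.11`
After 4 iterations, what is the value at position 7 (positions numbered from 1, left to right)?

11.1.11.1
111.1.11.
1111.1.11
11111.1.1
position 7 holds 1

1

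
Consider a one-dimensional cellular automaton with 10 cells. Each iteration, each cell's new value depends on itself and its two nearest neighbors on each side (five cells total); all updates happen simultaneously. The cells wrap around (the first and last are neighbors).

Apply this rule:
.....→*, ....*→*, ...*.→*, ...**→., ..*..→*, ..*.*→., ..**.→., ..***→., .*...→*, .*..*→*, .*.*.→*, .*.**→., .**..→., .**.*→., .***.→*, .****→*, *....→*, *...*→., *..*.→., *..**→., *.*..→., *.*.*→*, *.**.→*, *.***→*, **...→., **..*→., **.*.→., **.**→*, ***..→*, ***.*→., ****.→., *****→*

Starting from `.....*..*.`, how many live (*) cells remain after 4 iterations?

3

iteration 1: *******.**
iteration 2: *****..***
iteration 3: ***.*...**
iteration 4: *....*...*
count of *: 3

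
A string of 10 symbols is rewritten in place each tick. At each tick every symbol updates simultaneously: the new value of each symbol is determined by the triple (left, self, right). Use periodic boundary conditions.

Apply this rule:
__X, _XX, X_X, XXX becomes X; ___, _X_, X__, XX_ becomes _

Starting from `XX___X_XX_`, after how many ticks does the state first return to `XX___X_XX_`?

10

X___X_XX_X
___X_XX_XX
__X_XX_XX_
_X_XX_XX__
X_XX_XX___
_XX_XX___X
XX_XX___X_
X_XX___X_X
_XX___X_XX
XX___X_XX_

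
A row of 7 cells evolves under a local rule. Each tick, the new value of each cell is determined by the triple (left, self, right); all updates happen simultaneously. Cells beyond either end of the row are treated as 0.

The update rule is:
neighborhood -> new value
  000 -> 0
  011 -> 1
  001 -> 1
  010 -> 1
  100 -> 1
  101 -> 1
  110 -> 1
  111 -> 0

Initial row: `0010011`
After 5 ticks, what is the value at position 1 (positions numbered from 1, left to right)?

tick 1: 0111111
tick 2: 1100001
tick 3: 1110011
tick 4: 1011111
tick 5: 1110001
position 1 holds 1

1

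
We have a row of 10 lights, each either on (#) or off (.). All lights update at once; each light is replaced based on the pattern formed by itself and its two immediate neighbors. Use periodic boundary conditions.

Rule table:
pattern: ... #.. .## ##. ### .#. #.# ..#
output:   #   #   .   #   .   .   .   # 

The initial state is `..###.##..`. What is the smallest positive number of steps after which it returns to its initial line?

20

##..#..###
.###.##...
#..#..####
###.##....
..#..#####
##.##....#
.#..#####.
#.##....##
#..#####..
.##....###
..#####..#
##....###.
.#####..#.
#....###.#
#####..#..
....###.##
####..#..#
...###.##.
###..#..##
..###.##..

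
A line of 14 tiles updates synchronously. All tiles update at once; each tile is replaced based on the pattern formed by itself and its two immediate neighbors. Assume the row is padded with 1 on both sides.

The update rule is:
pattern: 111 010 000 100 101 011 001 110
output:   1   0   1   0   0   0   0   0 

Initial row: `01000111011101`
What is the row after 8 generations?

00011110000010

generation 1: 00010010001000
generation 2: 01000000100010
generation 3: 00011110001000
generation 4: 01001100100010
generation 5: 00000000001000
generation 6: 01111111100010
generation 7: 00111111001000
generation 8: 00011110000010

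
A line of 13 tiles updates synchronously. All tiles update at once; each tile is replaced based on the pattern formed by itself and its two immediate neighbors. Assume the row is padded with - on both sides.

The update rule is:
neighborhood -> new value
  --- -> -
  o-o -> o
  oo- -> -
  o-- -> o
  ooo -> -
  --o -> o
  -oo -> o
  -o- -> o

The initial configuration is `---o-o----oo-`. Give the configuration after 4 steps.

step 1: --ooooo--oo-o
step 2: -oo----ooo-oo
step 3: oo-o--oo--oo-
step 4: o-ooooo-ooo-o

o-ooooo-ooo-o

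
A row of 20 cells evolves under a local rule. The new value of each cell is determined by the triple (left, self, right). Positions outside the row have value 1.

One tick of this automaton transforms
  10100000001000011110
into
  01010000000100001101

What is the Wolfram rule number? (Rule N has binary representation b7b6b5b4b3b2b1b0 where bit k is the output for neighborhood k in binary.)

position 16: 111 → 1  (bit 7 = 1)
position 0: 110 → 0  (bit 6 = 0)
position 1: 101 → 1  (bit 5 = 1)
position 3: 100 → 1  (bit 4 = 1)
position 15: 011 → 0  (bit 3 = 0)
position 2: 010 → 0  (bit 2 = 0)
position 9: 001 → 0  (bit 1 = 0)
position 4: 000 → 0  (bit 0 = 0)
bits b7..b0 = 10110000 = 176

176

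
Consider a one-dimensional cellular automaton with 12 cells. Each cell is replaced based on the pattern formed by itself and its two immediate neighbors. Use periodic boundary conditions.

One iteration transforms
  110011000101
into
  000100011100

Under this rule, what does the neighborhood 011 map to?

0

At position 4 the neighborhood is 011; the next row has 0 there.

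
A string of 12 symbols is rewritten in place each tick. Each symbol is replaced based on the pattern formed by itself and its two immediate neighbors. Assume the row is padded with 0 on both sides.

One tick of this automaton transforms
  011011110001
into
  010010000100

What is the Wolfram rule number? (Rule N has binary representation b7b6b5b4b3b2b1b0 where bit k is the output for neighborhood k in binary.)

9

position 5: 111 → 0  (bit 7 = 0)
position 2: 110 → 0  (bit 6 = 0)
position 3: 101 → 0  (bit 5 = 0)
position 8: 100 → 0  (bit 4 = 0)
position 1: 011 → 1  (bit 3 = 1)
position 11: 010 → 0  (bit 2 = 0)
position 0: 001 → 0  (bit 1 = 0)
position 9: 000 → 1  (bit 0 = 1)
bits b7..b0 = 00001001 = 9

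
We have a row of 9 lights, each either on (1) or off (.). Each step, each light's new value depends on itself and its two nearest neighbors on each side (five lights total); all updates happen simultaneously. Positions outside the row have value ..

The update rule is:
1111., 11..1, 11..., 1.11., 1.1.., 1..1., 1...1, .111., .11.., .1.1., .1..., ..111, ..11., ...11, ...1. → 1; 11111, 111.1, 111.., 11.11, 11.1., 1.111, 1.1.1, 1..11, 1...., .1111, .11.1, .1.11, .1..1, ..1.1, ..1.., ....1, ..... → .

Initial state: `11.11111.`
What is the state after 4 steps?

...1.1.11

step 1: 1.....1.1
step 2: .1...1.11
step 3: 1.111..11
step 4: ...1.1.11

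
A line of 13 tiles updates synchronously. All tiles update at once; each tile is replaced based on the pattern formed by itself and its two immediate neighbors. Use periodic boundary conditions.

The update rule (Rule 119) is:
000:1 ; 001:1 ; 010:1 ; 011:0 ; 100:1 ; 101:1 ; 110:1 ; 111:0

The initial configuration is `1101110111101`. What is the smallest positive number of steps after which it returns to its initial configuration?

26

0110011000110
1011101111011
1100110001100
0111011110111
1001100011001
1110111101110
0011000110011
1101111011101
0110001100110
1011110111011
1100011001100
0111101110111
1000110011001
1111011101110
0001100110011
1110111011101
0011001100110
1101110111011
0110011001100
1011101110111
1100110011000
0111011101111
1001100110001
1110111011110
0011001100011
1101110111101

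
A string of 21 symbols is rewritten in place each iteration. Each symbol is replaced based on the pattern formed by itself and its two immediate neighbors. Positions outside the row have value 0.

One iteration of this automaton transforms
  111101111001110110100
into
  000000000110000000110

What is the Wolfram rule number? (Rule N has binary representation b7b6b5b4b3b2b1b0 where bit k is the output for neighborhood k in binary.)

22

position 1: 111 → 0  (bit 7 = 0)
position 3: 110 → 0  (bit 6 = 0)
position 4: 101 → 0  (bit 5 = 0)
position 9: 100 → 1  (bit 4 = 1)
position 0: 011 → 0  (bit 3 = 0)
position 18: 010 → 1  (bit 2 = 1)
position 10: 001 → 1  (bit 1 = 1)
position 20: 000 → 0  (bit 0 = 0)
bits b7..b0 = 00010110 = 22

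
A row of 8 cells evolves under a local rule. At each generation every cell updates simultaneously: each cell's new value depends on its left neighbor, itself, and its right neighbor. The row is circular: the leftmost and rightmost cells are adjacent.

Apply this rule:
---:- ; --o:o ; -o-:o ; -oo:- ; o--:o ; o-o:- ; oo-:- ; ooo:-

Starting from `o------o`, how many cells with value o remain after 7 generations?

2

generation 1: -o----o-
generation 2: ooo--ooo
generation 3: ---oo---
generation 4: --o--o--
generation 5: -oooooo-
generation 6: o------o  (repeats generation 0; period 6)
generation 7: -o----o-
count of o: 2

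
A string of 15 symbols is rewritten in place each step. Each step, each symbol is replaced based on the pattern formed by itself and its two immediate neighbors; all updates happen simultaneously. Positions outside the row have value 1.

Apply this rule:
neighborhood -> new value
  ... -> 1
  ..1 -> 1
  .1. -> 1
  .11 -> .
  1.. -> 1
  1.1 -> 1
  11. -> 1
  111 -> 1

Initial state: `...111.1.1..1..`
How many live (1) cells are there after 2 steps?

14

111.11111111111
1111.1111111111
count of 1: 14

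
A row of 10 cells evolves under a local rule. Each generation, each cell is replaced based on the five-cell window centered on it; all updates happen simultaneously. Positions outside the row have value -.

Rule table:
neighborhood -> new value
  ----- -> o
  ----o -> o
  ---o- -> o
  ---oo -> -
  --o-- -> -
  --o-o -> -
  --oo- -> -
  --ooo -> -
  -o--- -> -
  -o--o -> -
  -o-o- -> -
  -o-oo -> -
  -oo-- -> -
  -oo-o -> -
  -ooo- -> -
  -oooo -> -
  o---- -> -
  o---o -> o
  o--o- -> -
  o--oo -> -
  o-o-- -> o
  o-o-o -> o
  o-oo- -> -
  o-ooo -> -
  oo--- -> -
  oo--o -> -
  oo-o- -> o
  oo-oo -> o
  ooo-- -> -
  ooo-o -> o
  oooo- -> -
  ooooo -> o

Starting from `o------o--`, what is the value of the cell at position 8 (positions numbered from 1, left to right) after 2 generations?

---oooo---
oo-------o
position 8 holds -

-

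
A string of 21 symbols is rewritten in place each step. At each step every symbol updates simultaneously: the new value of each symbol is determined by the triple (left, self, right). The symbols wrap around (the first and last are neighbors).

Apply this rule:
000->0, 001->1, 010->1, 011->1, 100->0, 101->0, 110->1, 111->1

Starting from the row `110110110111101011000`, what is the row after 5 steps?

step 1: 110110110111101011001
step 2: 110110110111101011011
step 3: 110110110111101011011  (fixed point — unchanged through step 5)

110110110111101011011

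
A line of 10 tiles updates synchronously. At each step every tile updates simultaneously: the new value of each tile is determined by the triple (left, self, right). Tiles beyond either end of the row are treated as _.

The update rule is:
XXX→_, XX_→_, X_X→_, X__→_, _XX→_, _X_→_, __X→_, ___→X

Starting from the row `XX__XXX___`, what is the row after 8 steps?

XXXXXXX___

________XX
XXXXXXX___
________XX  (repeats step 1; period 2)
step 8: XXXXXXX___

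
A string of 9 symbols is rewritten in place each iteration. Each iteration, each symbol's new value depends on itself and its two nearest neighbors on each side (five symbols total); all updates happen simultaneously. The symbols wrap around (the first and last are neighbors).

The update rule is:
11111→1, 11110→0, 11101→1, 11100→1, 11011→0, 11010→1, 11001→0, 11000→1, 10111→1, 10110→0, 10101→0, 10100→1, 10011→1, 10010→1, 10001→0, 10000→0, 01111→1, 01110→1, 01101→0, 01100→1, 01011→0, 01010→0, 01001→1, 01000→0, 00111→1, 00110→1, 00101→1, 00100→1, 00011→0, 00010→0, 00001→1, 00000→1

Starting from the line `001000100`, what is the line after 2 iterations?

101000111

iteration 1: 101000100
iteration 2: 101000111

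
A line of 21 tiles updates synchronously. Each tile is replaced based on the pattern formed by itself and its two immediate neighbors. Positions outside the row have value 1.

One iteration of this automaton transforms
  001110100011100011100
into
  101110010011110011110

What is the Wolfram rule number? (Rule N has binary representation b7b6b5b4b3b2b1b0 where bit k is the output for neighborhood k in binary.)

216

position 3: 111 → 1  (bit 7 = 1)
position 4: 110 → 1  (bit 6 = 1)
position 5: 101 → 0  (bit 5 = 0)
position 0: 100 → 1  (bit 4 = 1)
position 2: 011 → 1  (bit 3 = 1)
position 6: 010 → 0  (bit 2 = 0)
position 1: 001 → 0  (bit 1 = 0)
position 8: 000 → 0  (bit 0 = 0)
bits b7..b0 = 11011000 = 216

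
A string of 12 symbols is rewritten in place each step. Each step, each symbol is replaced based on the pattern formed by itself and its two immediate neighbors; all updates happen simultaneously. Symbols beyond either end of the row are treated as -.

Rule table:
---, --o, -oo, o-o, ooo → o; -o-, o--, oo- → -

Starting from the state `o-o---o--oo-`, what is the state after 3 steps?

--oo--oo--o-

step 1: -o--oo--oo--
step 2: o--oo--oo--o
step 3: --oo--oo--o-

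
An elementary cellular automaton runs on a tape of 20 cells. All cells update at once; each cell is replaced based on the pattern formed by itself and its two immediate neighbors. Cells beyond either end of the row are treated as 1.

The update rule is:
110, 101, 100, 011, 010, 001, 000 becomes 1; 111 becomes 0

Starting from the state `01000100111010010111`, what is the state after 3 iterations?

11111111101111111100

iteration 1: 11111111101111111100
iteration 2: 00000000111000000111
iteration 3: 11111111101111111100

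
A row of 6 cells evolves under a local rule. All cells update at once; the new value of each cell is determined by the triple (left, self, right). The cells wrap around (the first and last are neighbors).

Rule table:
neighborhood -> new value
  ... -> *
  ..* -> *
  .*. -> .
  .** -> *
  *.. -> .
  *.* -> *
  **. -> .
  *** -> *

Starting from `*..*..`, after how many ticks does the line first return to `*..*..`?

3

..*..*
.*..*.
*..*..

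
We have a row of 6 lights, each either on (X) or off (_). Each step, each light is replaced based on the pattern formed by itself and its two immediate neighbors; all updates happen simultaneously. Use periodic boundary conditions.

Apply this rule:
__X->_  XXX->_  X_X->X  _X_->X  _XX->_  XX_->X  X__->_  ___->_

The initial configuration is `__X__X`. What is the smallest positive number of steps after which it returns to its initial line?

1

__X__X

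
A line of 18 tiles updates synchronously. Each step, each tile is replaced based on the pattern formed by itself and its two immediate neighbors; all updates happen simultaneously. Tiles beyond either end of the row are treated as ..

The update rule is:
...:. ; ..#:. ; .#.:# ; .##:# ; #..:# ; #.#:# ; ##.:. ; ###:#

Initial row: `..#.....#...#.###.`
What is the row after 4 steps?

..##....##..####.#
..#.#...#.#.###.##
..####..######.##.
..###.#.#####.##.#

..###.#.#####.##.#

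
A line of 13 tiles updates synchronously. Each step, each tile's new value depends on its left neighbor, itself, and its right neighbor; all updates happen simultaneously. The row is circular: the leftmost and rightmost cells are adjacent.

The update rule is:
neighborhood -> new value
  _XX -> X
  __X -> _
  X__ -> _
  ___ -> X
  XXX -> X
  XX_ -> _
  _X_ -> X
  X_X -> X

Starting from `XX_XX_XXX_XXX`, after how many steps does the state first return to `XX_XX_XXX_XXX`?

13

X_XX_XXX_XXXX
_XX_XXX_XXXXX
XX_XXX_XXXXX_
X_XXX_XXXXX_X
_XXX_XXXXX_XX
XXX_XXXXX_XX_
XX_XXXXX_XX_X
X_XXXXX_XX_XX
_XXXXX_XX_XXX
XXXXX_XX_XXX_
XXXX_XX_XXX_X
XXX_XX_XXX_XX
XX_XX_XXX_XXX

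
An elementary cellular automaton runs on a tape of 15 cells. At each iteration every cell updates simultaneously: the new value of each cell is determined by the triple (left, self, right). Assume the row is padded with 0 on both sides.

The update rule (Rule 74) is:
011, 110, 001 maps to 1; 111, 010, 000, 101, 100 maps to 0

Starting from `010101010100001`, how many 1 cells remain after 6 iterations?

1

iteration 1: 100000000000010
iteration 2: 000000000000100
iteration 3: 000000000001000
iteration 4: 000000000010000
iteration 5: 000000000100000
iteration 6: 000000001000000
count of 1: 1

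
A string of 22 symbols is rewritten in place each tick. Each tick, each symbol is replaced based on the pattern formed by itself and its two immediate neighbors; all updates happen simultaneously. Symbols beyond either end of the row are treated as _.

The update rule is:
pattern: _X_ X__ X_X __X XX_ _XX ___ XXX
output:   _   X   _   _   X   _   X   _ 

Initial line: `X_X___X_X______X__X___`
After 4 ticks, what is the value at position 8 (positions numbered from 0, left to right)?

_

___XX____XXXXX__X__XXX
XX__XXXX_____XX__X___X
_XX____XXXXX__XX__XX__
__XXXX_____XX__XX__XXX
position 8 holds _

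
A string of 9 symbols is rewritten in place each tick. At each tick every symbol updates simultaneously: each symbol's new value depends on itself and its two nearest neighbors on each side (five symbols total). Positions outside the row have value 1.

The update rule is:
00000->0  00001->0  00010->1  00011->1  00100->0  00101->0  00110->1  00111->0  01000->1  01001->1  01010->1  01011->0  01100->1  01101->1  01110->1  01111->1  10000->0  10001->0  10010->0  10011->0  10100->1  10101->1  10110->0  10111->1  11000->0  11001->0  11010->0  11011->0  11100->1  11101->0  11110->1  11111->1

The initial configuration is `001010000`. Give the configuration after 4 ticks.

tick 1: 000111001
tick 2: 001011000
tick 3: 000001001
tick 4: 000010100

000010100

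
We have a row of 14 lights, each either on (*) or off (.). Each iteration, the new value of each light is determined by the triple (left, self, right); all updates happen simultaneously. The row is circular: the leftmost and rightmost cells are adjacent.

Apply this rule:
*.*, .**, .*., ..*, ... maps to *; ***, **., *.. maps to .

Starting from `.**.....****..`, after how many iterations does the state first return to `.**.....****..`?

14

**..*****....*
...**.....****
.***..*****...
**...**.....**
...***..*****.
****...**.....
*....***..****
..****...**...
***....***..**
....****...**.
*****....***..
*.....****...*
..*****....***
.**.....****..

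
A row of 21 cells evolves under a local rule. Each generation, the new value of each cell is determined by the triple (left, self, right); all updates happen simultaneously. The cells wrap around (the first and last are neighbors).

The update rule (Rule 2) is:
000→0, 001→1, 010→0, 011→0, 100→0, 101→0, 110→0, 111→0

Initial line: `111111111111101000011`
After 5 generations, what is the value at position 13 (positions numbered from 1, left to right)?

000000000000000000100
000000000000000001000
000000000000000010000
000000000000000100000
000000000000001000000
position 13 holds 0

0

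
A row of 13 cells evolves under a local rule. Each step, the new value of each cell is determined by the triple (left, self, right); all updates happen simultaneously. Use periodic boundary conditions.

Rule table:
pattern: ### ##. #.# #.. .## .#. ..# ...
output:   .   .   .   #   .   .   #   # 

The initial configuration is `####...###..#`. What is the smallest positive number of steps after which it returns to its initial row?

....###...##.
####...###..#

2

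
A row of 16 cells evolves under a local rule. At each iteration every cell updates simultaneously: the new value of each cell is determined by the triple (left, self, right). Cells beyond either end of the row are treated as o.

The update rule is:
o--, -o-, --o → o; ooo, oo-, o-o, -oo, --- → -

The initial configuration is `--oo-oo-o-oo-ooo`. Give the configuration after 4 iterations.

----oooo-ooo-oo-

oo------o-------
--o----ooo-----o
oooo--o---o---o-
----oooo-ooo-oo-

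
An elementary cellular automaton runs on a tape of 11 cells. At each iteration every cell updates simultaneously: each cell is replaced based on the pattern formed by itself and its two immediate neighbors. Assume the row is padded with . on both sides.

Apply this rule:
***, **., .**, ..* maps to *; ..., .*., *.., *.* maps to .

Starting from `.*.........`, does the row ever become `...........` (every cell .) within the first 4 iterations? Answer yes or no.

*..........
...........
all cells are . at iteration 2

yes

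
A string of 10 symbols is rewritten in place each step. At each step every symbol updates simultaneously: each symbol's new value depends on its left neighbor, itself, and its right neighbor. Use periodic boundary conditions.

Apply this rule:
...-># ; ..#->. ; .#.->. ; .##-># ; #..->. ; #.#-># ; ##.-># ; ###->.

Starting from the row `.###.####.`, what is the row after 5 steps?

#.##......

step 1: .#.###..#.
step 2: ..##.#....
step 3: #.###..###
step 4: ###.#..#..
step 5: #.##......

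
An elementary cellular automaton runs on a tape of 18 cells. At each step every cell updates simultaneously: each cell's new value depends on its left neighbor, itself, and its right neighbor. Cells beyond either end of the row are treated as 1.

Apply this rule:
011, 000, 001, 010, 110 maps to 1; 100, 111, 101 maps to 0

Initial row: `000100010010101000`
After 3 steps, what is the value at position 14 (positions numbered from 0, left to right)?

1

011101110110101011
010101010110101010
010101010110101010
position 14 holds 1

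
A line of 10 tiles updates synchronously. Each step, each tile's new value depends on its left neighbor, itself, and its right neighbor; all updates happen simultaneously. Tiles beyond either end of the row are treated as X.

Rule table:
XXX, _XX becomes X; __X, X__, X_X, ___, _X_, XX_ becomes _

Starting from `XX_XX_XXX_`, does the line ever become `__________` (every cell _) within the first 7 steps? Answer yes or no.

yes

X__X__XX__
______X___
__________
all cells are _ at step 3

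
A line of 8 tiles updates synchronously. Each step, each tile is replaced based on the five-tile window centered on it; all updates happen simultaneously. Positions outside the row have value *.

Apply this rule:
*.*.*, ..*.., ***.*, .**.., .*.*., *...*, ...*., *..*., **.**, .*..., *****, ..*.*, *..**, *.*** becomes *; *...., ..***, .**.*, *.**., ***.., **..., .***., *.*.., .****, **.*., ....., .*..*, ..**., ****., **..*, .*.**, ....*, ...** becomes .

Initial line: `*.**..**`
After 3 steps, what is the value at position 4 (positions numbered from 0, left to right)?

*

step 1: **.*.*..
step 2: .*.**..*
step 3: .*..*.*.
position 4 holds *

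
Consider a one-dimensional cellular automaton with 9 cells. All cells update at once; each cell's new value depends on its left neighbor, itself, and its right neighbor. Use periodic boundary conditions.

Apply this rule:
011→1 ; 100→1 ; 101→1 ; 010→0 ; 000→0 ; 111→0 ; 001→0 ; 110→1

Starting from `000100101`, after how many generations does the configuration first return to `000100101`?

generation 1: 100010010
generation 2: 010001001
generation 3: 101000100
generation 4: 010100010
generation 5: 001010001
generation 6: 100101000
generation 7: 010010100
generation 8: 001001010
generation 9: 000100101

9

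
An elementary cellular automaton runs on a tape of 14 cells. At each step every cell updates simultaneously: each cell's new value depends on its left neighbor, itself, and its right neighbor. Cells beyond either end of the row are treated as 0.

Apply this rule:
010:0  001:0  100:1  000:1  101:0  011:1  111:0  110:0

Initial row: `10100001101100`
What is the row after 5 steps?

00011101001011
11010000100010
10001110011001
01101001010100
01000100000011

01000100000011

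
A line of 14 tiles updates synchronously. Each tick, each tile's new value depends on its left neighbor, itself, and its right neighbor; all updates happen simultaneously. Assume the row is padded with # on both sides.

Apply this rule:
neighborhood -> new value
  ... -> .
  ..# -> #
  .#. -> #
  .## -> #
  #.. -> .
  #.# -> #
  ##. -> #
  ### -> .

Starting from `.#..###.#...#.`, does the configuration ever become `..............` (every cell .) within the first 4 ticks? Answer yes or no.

no

##.##.###..###
.######.#.##..
##....######.#
.#...##....###
tick 4 is .#...##....###, still not uniform .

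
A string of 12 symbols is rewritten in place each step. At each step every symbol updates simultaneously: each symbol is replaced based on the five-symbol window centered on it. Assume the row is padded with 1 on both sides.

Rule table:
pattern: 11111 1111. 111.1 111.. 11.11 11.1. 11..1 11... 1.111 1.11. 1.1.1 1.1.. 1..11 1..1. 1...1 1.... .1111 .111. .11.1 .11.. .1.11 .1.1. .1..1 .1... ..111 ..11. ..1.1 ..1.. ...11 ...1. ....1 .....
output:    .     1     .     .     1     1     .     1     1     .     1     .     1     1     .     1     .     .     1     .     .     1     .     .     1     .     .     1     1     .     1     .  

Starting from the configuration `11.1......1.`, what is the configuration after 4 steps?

1.1..1..1...
.1..11.11..1
1..1.11...11
..1....1.11.

..1....1.11.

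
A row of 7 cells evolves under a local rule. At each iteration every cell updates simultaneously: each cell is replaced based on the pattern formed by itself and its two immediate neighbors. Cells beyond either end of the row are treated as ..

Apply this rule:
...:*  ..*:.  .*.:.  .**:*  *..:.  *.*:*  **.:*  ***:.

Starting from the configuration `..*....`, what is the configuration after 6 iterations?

*.*.*..

*...***
..*.*.*
*..*.*.
....*..
***...*
*.*.*..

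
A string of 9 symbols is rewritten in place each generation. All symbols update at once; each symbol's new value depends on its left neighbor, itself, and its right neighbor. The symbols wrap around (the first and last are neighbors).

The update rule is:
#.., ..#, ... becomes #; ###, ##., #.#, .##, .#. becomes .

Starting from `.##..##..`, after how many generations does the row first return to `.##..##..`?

generation 1: #..##..##
generation 2: .##..##..

2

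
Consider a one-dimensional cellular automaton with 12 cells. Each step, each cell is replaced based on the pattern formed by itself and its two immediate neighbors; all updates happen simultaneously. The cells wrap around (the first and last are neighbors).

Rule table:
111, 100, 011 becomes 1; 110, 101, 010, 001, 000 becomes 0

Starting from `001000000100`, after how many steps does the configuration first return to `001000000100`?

12

000100000010
000010000001
100001000000
010000100000
001000010000
000100001000
000010000100
000001000010
000000100001
100000010000
010000001000
001000000100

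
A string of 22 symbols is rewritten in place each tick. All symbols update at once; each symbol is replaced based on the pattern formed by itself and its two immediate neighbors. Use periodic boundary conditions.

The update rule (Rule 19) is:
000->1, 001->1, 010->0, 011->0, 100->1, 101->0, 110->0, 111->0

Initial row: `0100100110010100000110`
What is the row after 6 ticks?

0000000110011100000110

tick 1: 1011011001100011111001
tick 2: 0000000110011100000110
tick 3: 1111111001100011111001
tick 4: 0000000110011100000110  (repeats tick 2; period 2)
tick 6: 0000000110011100000110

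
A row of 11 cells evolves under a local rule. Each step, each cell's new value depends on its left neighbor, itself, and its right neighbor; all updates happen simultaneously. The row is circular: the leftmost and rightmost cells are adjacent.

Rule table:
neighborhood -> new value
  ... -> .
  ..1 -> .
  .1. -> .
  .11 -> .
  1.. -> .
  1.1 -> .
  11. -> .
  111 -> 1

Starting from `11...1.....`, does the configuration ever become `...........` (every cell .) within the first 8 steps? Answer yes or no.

...........
all cells are . at step 1

yes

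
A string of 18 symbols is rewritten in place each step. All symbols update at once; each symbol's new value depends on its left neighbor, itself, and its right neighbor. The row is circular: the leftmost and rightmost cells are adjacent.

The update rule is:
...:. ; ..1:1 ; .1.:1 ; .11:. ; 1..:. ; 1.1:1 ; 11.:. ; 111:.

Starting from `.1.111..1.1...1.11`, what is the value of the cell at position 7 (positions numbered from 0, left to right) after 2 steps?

step 1: 111....1111..111..
step 2: ......1.....1....1
position 7 holds .

.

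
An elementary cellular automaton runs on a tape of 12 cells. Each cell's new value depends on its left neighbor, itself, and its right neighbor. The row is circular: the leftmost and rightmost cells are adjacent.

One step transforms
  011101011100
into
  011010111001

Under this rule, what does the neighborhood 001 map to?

At position 0 the neighborhood is 001; the next row has 0 there.

0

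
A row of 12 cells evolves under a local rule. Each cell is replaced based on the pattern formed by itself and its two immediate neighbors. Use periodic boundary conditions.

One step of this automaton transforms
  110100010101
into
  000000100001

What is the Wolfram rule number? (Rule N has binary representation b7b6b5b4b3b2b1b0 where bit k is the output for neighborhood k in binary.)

10

position 0: 111 → 0  (bit 7 = 0)
position 1: 110 → 0  (bit 6 = 0)
position 2: 101 → 0  (bit 5 = 0)
position 4: 100 → 0  (bit 4 = 0)
position 11: 011 → 1  (bit 3 = 1)
position 3: 010 → 0  (bit 2 = 0)
position 6: 001 → 1  (bit 1 = 1)
position 5: 000 → 0  (bit 0 = 0)
bits b7..b0 = 00001010 = 10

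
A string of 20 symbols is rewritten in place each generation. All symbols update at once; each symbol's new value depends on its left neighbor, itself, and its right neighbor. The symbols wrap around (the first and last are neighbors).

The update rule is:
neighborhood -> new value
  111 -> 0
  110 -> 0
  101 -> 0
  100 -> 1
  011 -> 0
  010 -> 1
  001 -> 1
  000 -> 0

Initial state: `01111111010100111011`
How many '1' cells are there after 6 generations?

6

00000000010111000000
00000000110000100000
00000001001001110000
00000011111110001000
00000100000001011100
00001110000011000010
count of 1: 6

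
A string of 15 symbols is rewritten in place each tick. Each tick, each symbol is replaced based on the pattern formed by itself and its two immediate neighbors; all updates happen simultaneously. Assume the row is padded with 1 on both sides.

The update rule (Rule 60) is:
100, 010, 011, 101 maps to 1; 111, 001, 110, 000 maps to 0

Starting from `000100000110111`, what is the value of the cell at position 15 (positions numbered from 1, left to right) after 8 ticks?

tick 1: 100110000101100
tick 2: 010101000111010
tick 3: 111111100100111
tick 4: 000000010110100
tick 5: 100000011101110
tick 6: 010000010011001
tick 7: 111000011010101
tick 8: 000100010111111
position 15 holds 1

1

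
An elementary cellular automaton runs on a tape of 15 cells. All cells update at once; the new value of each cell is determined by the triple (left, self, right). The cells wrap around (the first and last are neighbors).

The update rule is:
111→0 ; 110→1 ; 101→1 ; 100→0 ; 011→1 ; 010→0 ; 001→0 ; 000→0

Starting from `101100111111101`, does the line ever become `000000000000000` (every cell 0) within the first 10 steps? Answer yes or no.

step 1: 111100100000111
step 2: 000100000000100
step 3: 000000000000000
all cells are 0 at step 3

yes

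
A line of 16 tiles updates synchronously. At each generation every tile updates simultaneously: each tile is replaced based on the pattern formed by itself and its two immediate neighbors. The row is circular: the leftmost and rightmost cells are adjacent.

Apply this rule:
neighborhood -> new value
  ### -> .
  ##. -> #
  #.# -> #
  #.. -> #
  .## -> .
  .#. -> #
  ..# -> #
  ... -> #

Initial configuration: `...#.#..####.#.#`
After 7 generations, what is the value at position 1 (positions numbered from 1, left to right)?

########...#####
.......####.....
#######...######
......####......
######...#######
.....####.......
#####...########
position 1 holds #

#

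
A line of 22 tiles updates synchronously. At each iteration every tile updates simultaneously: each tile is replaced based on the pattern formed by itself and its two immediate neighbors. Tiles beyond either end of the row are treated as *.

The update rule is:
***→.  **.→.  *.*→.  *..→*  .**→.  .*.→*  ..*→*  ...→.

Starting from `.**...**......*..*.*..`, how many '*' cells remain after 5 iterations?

9

...*.*..*....*****.***
*.**.*****..*.........
..........****.......*
*........*....*.....*.
.*......***..***...**.
count of *: 9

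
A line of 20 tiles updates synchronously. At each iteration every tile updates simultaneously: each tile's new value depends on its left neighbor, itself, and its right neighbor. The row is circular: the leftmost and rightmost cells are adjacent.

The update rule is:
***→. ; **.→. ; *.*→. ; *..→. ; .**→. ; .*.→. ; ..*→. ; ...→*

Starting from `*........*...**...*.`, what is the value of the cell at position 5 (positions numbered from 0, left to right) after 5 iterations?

..******...*....*...
*........*...**...**
..******...*....*...  (repeats iteration 1; period 2)
iteration 5: ..******...*....*...
position 5 holds *

*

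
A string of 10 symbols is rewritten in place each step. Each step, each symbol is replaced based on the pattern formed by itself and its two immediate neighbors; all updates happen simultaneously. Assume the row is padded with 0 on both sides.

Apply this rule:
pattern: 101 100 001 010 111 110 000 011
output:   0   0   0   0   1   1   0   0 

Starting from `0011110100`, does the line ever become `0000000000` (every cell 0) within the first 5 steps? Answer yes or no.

yes

0001110000
0000110000
0000010000
0000000000
all cells are 0 at step 4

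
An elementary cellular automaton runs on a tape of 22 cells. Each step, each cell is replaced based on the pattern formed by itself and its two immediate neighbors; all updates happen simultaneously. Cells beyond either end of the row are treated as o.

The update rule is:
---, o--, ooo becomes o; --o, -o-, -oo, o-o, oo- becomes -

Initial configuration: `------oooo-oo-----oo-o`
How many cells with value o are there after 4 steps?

step 1: ooooo--oo----oooo-----
step 2: oooo-o---ooo--oo-oooo-
step 3: ooo---oo--o-o-----oo--
step 4: oo-oo---o----oooo---o-
count of o: 10

10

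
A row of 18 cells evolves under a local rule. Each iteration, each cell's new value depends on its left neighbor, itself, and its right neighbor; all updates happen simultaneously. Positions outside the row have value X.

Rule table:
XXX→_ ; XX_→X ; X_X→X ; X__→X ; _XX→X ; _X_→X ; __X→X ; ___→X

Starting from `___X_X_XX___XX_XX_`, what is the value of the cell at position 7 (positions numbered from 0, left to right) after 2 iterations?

XXXXXXXXXXXXXXXXXX
__________________
position 7 holds _

_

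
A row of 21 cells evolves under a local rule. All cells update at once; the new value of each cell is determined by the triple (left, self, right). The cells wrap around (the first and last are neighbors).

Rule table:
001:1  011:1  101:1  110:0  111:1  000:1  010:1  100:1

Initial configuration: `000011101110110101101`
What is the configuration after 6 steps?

111111011101101111011
111110111011011110111
111101110110111101111
111011101101111011111
110111011011110111111
101110110111101111111

101110110111101111111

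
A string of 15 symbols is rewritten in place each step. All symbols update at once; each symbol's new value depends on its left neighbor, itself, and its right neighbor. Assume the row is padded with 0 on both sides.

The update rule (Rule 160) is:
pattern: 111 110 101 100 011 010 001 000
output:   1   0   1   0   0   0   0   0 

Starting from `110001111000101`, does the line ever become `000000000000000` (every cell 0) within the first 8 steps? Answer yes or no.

yes

000000110000010
000000000000000
all cells are 0 at step 2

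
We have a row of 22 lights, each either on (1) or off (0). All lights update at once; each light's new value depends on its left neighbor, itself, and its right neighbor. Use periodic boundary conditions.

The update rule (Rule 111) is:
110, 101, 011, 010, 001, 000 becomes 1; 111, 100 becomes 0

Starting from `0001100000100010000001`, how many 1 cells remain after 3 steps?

0111101111101110111111
1100111000111011100001
0101101011101110101111
count of 1: 15

15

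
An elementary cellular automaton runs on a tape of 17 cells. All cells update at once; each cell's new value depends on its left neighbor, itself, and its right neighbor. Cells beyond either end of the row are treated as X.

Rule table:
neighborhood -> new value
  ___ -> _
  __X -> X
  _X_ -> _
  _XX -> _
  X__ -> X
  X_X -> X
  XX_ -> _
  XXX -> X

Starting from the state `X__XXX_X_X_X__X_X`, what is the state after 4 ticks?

X__X_X_X_X_X__X_X

tick 1: _XX_X_X_X_X_XX_X_
tick 2: X__X_X_X_X_X__X_X
tick 3: _XX_X_X_X_X_XX_X_  (repeats tick 1; period 2)
tick 4: X__X_X_X_X_X__X_X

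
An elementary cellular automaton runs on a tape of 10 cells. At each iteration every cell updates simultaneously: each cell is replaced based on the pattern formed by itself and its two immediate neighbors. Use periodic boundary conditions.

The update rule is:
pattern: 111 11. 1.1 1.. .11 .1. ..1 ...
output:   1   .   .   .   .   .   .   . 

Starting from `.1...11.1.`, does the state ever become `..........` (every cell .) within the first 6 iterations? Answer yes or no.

..........
all cells are . at iteration 1

yes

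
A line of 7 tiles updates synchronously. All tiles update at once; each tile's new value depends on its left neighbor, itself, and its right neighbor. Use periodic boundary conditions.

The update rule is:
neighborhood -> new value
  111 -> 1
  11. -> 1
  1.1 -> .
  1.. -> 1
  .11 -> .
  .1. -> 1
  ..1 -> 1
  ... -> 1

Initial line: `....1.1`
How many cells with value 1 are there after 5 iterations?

11111.1
11111..
.111111
..11111
11.1111
count of 1: 6

6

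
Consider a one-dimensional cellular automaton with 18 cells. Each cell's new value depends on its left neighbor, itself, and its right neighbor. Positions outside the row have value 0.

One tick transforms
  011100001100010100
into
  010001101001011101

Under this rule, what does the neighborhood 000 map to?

At position 5 the neighborhood is 000; the next row has 1 there.

1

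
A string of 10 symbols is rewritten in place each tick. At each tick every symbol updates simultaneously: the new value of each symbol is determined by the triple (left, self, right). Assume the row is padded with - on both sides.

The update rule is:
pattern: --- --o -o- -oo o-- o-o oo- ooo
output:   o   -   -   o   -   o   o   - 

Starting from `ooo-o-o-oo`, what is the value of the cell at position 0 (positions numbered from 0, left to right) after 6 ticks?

o

o-oo-o-ooo
-oooo-oo-o
-o--ooooo-
----o---o-
ooo---o---
o-o-o---oo
position 0 holds o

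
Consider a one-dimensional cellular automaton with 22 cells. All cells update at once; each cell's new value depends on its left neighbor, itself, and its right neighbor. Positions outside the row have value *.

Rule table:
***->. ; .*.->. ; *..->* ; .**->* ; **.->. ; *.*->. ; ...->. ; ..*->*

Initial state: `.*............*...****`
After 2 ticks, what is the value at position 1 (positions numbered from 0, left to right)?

*

..*..........*.*.**...
**.*........*....*.*.*
position 1 holds *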